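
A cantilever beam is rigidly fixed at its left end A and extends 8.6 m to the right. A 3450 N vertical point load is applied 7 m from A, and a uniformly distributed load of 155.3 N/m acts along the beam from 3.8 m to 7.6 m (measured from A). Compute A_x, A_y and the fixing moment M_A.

A_x = 0, A_y = 4040 N, M_A = 27510 N·m

Resultant of the distributed load: 155.3 × 3.8 = 590.14 N at 5.7 m from A.
ΣF_x = 0: A_x = 0.
ΣF_y = 0: A_y − 3450 − 155.3·3.8 = 0 → A_y = 4040 N.
ΣM about A: M_A − 3450·7 − (155.3·3.8)·5.7 = 0 → M_A = 27510 N·m.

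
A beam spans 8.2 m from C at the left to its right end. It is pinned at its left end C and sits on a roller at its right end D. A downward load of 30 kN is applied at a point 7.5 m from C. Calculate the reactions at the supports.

ΣM about C: D_y·8.2 − 30·7.5 = 0 → D_y = 225/8.2 = 27.439 ≈ 27.44 kN.
ΣF_y = 0: C_y + 27.439 − 30 = 0 → C_y = 2.561 kN.
ΣF_x = 0: no horizontal applied forces, so C_x = 0.

C_x = 0, C_y = 2.561 kN, D_y = 27.44 kN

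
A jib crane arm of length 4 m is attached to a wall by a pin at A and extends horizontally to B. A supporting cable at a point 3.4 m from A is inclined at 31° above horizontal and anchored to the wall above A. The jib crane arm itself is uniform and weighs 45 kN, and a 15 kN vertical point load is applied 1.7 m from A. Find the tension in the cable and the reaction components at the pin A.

ΣM about A: T·sin31°·3.4 − 45·2 − 15·1.7 = 0 → T = 115.5/(3.4·0.515038) = 65.9574 ≈ 65.96 kN.
ΣF_x = 0: A_x − T·cos31° = 0 → A_x = 65.9574 × 0.857167 = 56.54 kN.
ΣF_y = 0: A_y + T·sin31° − 45 − 15 = 0 → A_y = 60 − 65.9574 × 0.515038 = 26.03 kN.

T = 65.96 kN, A_x = 56.54 kN, A_y = 26.03 kN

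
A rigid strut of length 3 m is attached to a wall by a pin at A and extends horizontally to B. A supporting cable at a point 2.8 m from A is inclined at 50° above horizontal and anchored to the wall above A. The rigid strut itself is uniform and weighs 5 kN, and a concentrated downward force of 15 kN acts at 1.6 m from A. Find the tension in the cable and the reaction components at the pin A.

T = 14.69 kN, A_x = 9.440 kN, A_y = 8.750 kN

ΣM about A: T·sin50°·2.8 − 5·1.5 − 15·1.6 = 0 → T = 31.5/(2.8·0.766044) = 14.6858 ≈ 14.69 kN.
ΣF_x = 0: A_x − T·cos50° = 0 → A_x = 14.6858 × 0.642788 = 9.440 kN.
ΣF_y = 0: A_y + T·sin50° − 5 − 15 = 0 → A_y = 20 − 14.6858 × 0.766044 = 8.750 kN.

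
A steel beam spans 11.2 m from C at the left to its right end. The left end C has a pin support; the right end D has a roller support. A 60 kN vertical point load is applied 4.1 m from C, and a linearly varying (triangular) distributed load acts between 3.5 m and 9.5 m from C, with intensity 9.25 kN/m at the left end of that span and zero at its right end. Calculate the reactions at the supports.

C_x = 0, C_y = 52.16 kN, D_y = 35.59 kN

Resultant of the triangular load: ½ × 9.25 × 6 = 27.75 kN, acting at 5.5 m from C (one-third of the span from the peak).
Moments about C: D_y·11.2 − 60·4.1 − (½·9.25·6)·5.5 = 0 → D_y = 398.625/11.2 = 35.5915 ≈ 35.59 kN.
ΣF_y = 0: C_y + 35.5915 − 60 − ½·9.25·6 = 0 → C_y = 52.16 kN.
ΣF_x = 0: no horizontal applied forces, so C_x = 0.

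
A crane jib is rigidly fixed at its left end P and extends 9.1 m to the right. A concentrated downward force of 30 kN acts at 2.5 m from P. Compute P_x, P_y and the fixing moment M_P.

ΣF_x = 0: P_x = 0.
ΣF_y = 0: P_y − 30 = 0 → P_y = 30.00 kN.
ΣM about P: M_P − 30·2.5 = 0 → M_P = 75.00 kN·m.

P_x = 0, P_y = 30.00 kN, M_P = 75.00 kN·m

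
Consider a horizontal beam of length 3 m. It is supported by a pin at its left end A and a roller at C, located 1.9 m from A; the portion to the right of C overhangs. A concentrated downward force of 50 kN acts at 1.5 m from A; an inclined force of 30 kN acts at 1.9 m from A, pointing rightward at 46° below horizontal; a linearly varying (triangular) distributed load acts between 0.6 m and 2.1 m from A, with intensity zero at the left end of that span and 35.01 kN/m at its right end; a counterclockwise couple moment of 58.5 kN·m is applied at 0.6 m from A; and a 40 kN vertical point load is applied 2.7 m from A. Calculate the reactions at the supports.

Resultant of the triangular load: ½ × 35.01 × 1.5 = 26.2575 kN, acting at 1.6 m from A (one-third of the span from the peak).
Moments about A: C_y·1.9 − 50·1.5 − 30·sin46°·1.9 − (½·35.01·1.5)·1.6 + 58.5 − 40·2.7 = 0 → C_y = 207.514/1.9 = 109.218 ≈ 109.2 kN.
ΣF_y = 0: A_y + 109.218 − 50 − 30·sin46° − ½·35.01·1.5 − 40 = 0 → A_y = 28.62 kN.
ΣF_x = 0: A_x + 30·cos46° = 0 → A_x = -20.84 kN.

A_x = -20.84 kN, A_y = 28.62 kN, C_y = 109.2 kN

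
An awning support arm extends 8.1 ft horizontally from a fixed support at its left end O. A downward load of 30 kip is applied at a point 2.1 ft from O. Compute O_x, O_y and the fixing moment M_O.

ΣF_x = 0: O_x = 0.
ΣF_y = 0: O_y − 30 = 0 → O_y = 30.00 kip.
ΣM about O: M_O − 30·2.1 = 0 → M_O = 63.00 kip·ft.

O_x = 0, O_y = 30.00 kip, M_O = 63.00 kip·ft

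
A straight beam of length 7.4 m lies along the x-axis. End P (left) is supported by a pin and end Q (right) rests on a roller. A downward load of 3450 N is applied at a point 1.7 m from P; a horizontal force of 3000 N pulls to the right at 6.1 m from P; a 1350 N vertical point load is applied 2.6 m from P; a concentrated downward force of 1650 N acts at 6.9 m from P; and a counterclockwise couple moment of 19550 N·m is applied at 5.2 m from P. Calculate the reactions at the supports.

P_x = -3000 N, P_y = 6286 N, Q_y = 163.5 N

ΣM about P: Q_y·7.4 − 3450·1.7 − 1350·2.6 − 1650·6.9 + 19550 = 0 → Q_y = 1210/7.4 = 163.514 ≈ 163.5 N.
ΣF_y = 0: P_y + 163.514 − 3450 − 1350 − 1650 = 0 → P_y = 6286 N.
ΣF_x = 0: P_x + 3000 = 0 → P_x = -3000 N.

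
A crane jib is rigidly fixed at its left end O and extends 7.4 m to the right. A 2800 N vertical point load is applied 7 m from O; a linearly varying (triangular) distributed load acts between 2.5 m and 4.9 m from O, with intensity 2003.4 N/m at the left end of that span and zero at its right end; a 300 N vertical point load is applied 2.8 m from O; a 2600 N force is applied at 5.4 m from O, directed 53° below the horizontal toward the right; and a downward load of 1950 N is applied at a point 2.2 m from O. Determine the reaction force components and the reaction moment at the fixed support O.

Resultant of the triangular load: ½ × 2003.4 × 2.4 = 2404.08 N, acting at 3.3 m from O (one-third of the span from the peak).
ΣF_x = 0: O_x + 2600·cos53° = 0 → O_x = -1565 N.
ΣF_y = 0: O_y − 2800 − ½·2003.4·2.4 − 300 − 2600·sin53° − 1950 = 0 → O_y = 9531 N.
ΣM about O: M_O − 2800·7 − (½·2003.4·2.4)·3.3 − 300·2.8 − 2600·sin53°·5.4 − 1950·2.2 = 0 → M_O = 43880 N·m.

O_x = -1565 N, O_y = 9531 N, M_O = 43880 N·m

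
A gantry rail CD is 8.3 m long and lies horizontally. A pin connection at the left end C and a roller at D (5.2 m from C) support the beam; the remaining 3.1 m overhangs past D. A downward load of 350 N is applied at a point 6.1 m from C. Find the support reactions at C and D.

Taking moments about C: D_y·5.2 − 350·6.1 = 0 → D_y = 2135/5.2 = 410.577 ≈ 410.6 N.
ΣF_y = 0: C_y + 410.577 − 350 = 0 → C_y = -60.58 N.
ΣF_x = 0: no horizontal applied forces, so C_x = 0.

C_x = 0, C_y = -60.58 N, D_y = 410.6 N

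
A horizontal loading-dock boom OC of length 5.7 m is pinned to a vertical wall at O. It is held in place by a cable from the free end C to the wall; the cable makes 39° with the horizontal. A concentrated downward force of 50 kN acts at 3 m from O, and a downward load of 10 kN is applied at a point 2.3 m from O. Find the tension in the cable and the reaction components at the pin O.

ΣM about O: T·sin39°·5.7 − 50·3 − 10·2.3 = 0 → T = 173/(5.7·0.62932) = 48.2281 ≈ 48.23 kN.
ΣF_x = 0: O_x − T·cos39° = 0 → O_x = 48.2281 × 0.777146 = 37.48 kN.
ΣF_y = 0: O_y + T·sin39° − 50 − 10 = 0 → O_y = 60 − 48.2281 × 0.62932 = 29.65 kN.

T = 48.23 kN, O_x = 37.48 kN, O_y = 29.65 kN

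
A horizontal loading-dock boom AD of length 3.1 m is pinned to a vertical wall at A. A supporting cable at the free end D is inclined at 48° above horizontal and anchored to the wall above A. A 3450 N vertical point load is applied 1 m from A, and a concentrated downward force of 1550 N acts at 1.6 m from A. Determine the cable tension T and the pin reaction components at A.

ΣM about A: T·sin48°·3.1 − 3450·1 − 1550·1.6 = 0 → T = 5930/(3.1·0.743145) = 2574.06 ≈ 2574 N.
ΣF_x = 0: A_x − T·cos48° = 0 → A_x = 2574.06 × 0.669131 = 1722 N.
ΣF_y = 0: A_y + T·sin48° − 3450 − 1550 = 0 → A_y = 5000 − 2574.06 × 0.743145 = 3087 N.

T = 2574 N, A_x = 1722 N, A_y = 3087 N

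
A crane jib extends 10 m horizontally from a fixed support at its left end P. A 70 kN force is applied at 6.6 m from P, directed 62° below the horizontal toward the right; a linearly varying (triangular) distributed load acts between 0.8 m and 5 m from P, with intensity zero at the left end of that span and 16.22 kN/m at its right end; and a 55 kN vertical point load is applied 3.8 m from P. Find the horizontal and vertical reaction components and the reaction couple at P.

Resultant of the triangular load: ½ × 16.22 × 4.2 = 34.062 kN, acting at 3.6 m from P (one-third of the span from the peak).
ΣF_x = 0: P_x + 70·cos62° = 0 → P_x = -32.86 kN.
ΣF_y = 0: P_y − 70·sin62° − ½·16.22·4.2 − 55 = 0 → P_y = 150.9 kN.
ΣM about P: M_P − 70·sin62°·6.6 − (½·16.22·4.2)·3.6 − 55·3.8 = 0 → M_P = 739.5 kN·m.

P_x = -32.86 kN, P_y = 150.9 kN, M_P = 739.5 kN·m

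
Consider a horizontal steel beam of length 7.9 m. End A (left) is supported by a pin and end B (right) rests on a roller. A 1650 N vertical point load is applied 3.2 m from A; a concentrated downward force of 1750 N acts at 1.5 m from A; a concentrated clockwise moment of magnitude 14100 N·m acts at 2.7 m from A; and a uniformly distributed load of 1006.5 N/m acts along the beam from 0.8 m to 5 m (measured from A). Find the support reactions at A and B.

A_x = 0, A_y = 3290 N, B_y = 4337 N

Resultant of the distributed load: 1006.5 × 4.2 = 4227.3 N at 2.9 m from A.
ΣM about A: B_y·7.9 − 1650·3.2 − 1750·1.5 − 14100 − (1006.5·4.2)·2.9 = 0 → B_y = 34264.17/7.9 = 4337.24 ≈ 4337 N.
ΣF_y = 0: A_y + 4337.24 − 1650 − 1750 − 1006.5·4.2 = 0 → A_y = 3290 N.
ΣF_x = 0: no horizontal applied forces, so A_x = 0.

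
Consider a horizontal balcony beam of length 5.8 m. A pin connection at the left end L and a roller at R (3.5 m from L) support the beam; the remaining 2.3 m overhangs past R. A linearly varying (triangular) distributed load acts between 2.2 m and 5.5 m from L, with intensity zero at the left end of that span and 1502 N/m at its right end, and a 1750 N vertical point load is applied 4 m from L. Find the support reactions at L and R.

Resultant of the triangular load: ½ × 1502 × 3.3 = 2478.3 N, acting at 4.4 m from L (one-third of the span from the peak).
ΣM about L: R_y·3.5 − (½·1502·3.3)·4.4 − 1750·4 = 0 → R_y = 17904.52/3.5 = 5115.58 ≈ 5116 N.
ΣF_y = 0: L_y + 5115.58 − ½·1502·3.3 − 1750 = 0 → L_y = -887.3 N.
ΣF_x = 0: no horizontal applied forces, so L_x = 0.

L_x = 0, L_y = -887.3 N, R_y = 5116 N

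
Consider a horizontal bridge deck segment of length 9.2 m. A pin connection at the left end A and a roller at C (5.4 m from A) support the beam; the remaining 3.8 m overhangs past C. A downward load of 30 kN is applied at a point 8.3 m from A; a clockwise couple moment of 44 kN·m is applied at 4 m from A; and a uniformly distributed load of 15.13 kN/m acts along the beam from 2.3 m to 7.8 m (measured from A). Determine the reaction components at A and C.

A_x = 0, A_y = -18.87 kN, C_y = 132.1 kN

Resultant of the distributed load: 15.13 × 5.5 = 83.215 kN at 5.05 m from A.
ΣM about A: C_y·5.4 − 30·8.3 − 44 − (15.13·5.5)·5.05 = 0 → C_y = 713.23575/5.4 = 132.081 ≈ 132.1 kN.
ΣF_y = 0: A_y + 132.081 − 30 − 15.13·5.5 = 0 → A_y = -18.87 kN.
ΣF_x = 0: no horizontal applied forces, so A_x = 0.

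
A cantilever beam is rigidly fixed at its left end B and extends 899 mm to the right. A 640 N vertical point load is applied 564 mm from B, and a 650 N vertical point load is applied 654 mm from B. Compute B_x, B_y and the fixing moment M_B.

ΣF_x = 0: B_x = 0.
ΣF_y = 0: B_y − 640 − 650 = 0 → B_y = 1290 N.
ΣM about B: M_B − 640·564 − 650·654 = 0 → M_B = 786100 N·mm.

B_x = 0, B_y = 1290 N, M_B = 786100 N·mm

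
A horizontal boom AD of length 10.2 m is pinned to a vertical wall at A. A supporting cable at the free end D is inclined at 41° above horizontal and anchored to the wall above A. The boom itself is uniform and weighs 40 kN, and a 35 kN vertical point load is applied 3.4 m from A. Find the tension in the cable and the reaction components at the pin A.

T = 48.27 kN, A_x = 36.43 kN, A_y = 43.33 kN

ΣM about A: T·sin41°·10.2 − 40·5.1 − 35·3.4 = 0 → T = 323/(10.2·0.656059) = 48.268 ≈ 48.27 kN.
ΣF_x = 0: A_x − T·cos41° = 0 → A_x = 48.268 × 0.75471 = 36.43 kN.
ΣF_y = 0: A_y + T·sin41° − 40 − 35 = 0 → A_y = 75 − 48.268 × 0.656059 = 43.33 kN.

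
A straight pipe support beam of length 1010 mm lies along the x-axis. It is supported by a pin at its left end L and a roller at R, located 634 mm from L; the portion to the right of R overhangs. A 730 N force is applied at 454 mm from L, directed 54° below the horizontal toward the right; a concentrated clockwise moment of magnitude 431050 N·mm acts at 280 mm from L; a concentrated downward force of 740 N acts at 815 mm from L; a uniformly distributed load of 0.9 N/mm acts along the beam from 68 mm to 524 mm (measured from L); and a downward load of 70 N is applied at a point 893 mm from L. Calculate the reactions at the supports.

Resultant of the distributed load: 0.9 × 456 = 410.4 N at 296 mm from L.
Moments about L: R_y·634 − 730·sin54°·454 − 431050 − 740·815 − (0.9·456)·296 − 70·893 = 0 → R_y = 1486260/634 = 2344.26 ≈ 2344 N.
ΣF_y = 0: L_y + 2344.26 − 730·sin54° − 740 − 0.9·456 − 70 = 0 → L_y = -533.3 N.
ΣF_x = 0: L_x + 730·cos54° = 0 → L_x = -429.1 N.

L_x = -429.1 N, L_y = -533.3 N, R_y = 2344 N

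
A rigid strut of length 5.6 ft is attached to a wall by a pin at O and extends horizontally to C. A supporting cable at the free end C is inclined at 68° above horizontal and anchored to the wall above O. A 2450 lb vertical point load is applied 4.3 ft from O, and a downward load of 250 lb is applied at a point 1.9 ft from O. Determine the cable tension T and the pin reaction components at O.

ΣM about O: T·sin68°·5.6 − 2450·4.3 − 250·1.9 = 0 → T = 11010/(5.6·0.927184) = 2120.48 ≈ 2120 lb.
ΣF_x = 0: O_x − T·cos68° = 0 → O_x = 2120.48 × 0.374607 = 794.3 lb.
ΣF_y = 0: O_y + T·sin68° − 2450 − 250 = 0 → O_y = 2700 − 2120.48 × 0.927184 = 733.9 lb.

T = 2120 lb, O_x = 794.3 lb, O_y = 733.9 lb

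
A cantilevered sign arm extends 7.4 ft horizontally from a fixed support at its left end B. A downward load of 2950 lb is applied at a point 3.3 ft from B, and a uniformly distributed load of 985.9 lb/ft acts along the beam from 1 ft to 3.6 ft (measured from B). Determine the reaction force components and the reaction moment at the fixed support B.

Resultant of the distributed load: 985.9 × 2.6 = 2563.34 lb at 2.3 ft from B.
ΣF_x = 0: B_x = 0.
ΣF_y = 0: B_y − 2950 − 985.9·2.6 = 0 → B_y = 5513 lb.
ΣM about B: M_B − 2950·3.3 − (985.9·2.6)·2.3 = 0 → M_B = 15630 lb·ft.

B_x = 0, B_y = 5513 lb, M_B = 15630 lb·ft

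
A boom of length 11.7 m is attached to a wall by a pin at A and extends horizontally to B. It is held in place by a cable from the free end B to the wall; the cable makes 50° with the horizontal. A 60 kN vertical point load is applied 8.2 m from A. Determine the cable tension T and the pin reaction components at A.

ΣM about A: T·sin50°·11.7 − 60·8.2 = 0 → T = 492/(11.7·0.766044) = 54.8941 ≈ 54.89 kN.
ΣF_x = 0: A_x − T·cos50° = 0 → A_x = 54.8941 × 0.642788 = 35.29 kN.
ΣF_y = 0: A_y + T·sin50° − 60 = 0 → A_y = 60 − 54.8941 × 0.766044 = 17.95 kN.

T = 54.89 kN, A_x = 35.29 kN, A_y = 17.95 kN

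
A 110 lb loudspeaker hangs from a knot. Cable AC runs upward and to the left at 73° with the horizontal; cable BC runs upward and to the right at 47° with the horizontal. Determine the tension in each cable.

ΣF_x = 0: −T_AC·cos73° + T_BC·cos47° = 0 → T_BC = 0.428699·T_AC.
ΣF_y = 0: T_AC·sin73° + T_BC·sin47° = 110.
Substitute: T_AC·(0.956305 + 0.428699·0.731354) = 110 → T_AC = 86.6254 ≈ 86.63 lb.
Then T_BC = 0.428699 × 86.6254 = 37.14 lb.

T_AC = 86.63 lb, T_BC = 37.14 lb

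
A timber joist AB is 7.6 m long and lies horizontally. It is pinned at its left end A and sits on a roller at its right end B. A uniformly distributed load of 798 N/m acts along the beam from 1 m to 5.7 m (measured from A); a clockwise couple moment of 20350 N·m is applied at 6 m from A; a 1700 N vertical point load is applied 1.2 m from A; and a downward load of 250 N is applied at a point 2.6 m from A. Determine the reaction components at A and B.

Resultant of the distributed load: 798 × 4.7 = 3750.6 N at 3.35 m from A.
Moments about A: B_y·7.6 − (798·4.7)·3.35 − 20350 − 1700·1.2 − 250·2.6 = 0 → B_y = 35604.51/7.6 = 4684.8 ≈ 4685 N.
ΣF_y = 0: A_y + 4684.8 − 798·4.7 − 1700 − 250 = 0 → A_y = 1016 N.
ΣF_x = 0: no horizontal applied forces, so A_x = 0.

A_x = 0, A_y = 1016 N, B_y = 4685 N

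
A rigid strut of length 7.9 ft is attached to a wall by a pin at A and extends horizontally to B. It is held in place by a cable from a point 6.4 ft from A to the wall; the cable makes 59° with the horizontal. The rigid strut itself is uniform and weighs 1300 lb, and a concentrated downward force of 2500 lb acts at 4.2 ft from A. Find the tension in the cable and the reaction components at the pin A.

T = 2850 lb, A_x = 1468 lb, A_y = 1357 lb

ΣM about A: T·sin59°·6.4 − 1300·3.95 − 2500·4.2 = 0 → T = 15635/(6.4·0.857167) = 2850.05 ≈ 2850 lb.
ΣF_x = 0: A_x − T·cos59° = 0 → A_x = 2850.05 × 0.515038 = 1468 lb.
ΣF_y = 0: A_y + T·sin59° − 1300 − 2500 = 0 → A_y = 3800 − 2850.05 × 0.857167 = 1357 lb.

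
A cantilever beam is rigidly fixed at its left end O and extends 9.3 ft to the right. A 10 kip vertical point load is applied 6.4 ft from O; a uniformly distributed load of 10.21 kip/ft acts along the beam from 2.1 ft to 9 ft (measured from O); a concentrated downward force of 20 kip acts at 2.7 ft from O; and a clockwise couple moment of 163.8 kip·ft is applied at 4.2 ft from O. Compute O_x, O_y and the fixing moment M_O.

Resultant of the distributed load: 10.21 × 6.9 = 70.449 kip at 5.55 ft from O.
ΣF_x = 0: O_x = 0.
ΣF_y = 0: O_y − 10 − 10.21·6.9 − 20 = 0 → O_y = 100.4 kip.
ΣM about O: M_O − 10·6.4 − (10.21·6.9)·5.55 − 20·2.7 − 163.8 = 0 → M_O = 672.8 kip·ft.

O_x = 0, O_y = 100.4 kip, M_O = 672.8 kip·ft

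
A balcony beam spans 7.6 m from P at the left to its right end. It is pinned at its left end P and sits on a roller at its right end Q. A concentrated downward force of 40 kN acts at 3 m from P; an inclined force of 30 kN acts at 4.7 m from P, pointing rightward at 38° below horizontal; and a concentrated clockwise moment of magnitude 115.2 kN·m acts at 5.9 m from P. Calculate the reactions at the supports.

P_x = -23.64 kN, P_y = 16.10 kN, Q_y = 42.37 kN

ΣM about P: Q_y·7.6 − 40·3 − 30·sin38°·4.7 − 115.2 = 0 → Q_y = 322.008/7.6 = 42.3695 ≈ 42.37 kN.
ΣF_y = 0: P_y + 42.3695 − 40 − 30·sin38° = 0 → P_y = 16.10 kN.
ΣF_x = 0: P_x + 30·cos38° = 0 → P_x = -23.64 kN.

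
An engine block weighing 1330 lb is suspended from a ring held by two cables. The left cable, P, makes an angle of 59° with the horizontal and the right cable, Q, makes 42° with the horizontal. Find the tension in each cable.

ΣF_x = 0: −T_P·cos59° + T_Q·cos42° = 0 → T_Q = 0.693052·T_P.
ΣF_y = 0: T_P·sin59° + T_Q·sin42° = 1330.
Substitute: T_P·(0.857167 + 0.693052·0.669131) = 1330 → T_P = 1006.88 ≈ 1007 lb.
Then T_Q = 0.693052 × 1006.88 = 697.8 lb.

T_P = 1007 lb, T_Q = 697.8 lb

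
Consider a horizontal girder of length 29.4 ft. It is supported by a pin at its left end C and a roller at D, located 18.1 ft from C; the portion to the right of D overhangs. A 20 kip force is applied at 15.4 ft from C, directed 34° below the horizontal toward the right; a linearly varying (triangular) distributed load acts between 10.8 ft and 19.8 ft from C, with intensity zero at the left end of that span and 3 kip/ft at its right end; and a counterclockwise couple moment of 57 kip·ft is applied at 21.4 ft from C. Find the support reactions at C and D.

Resultant of the triangular load: ½ × 3 × 9 = 13.5 kip, acting at 16.8 ft from C (one-third of the span from the peak).
Taking moments about C: D_y·18.1 − 20·sin34°·15.4 − (½·3·9)·16.8 + 57 = 0 → D_y = 342.031/18.1 = 18.8967 ≈ 18.90 kip.
ΣF_y = 0: C_y + 18.8967 − 20·sin34° − ½·3·9 = 0 → C_y = 5.787 kip.
ΣF_x = 0: C_x + 20·cos34° = 0 → C_x = -16.58 kip.

C_x = -16.58 kip, C_y = 5.787 kip, D_y = 18.90 kip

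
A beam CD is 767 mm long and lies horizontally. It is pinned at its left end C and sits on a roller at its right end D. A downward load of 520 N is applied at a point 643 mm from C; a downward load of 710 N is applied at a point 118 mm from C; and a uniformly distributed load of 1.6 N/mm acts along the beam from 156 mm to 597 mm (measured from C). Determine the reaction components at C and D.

C_x = 0, C_y = 1044 N, D_y = 891.5 N

Resultant of the distributed load: 1.6 × 441 = 705.6 N at 376.5 mm from C.
ΣM about C: D_y·767 − 520·643 − 710·118 − (1.6·441)·376.5 = 0 → D_y = 683798.4/767 = 891.523 ≈ 891.5 N.
ΣF_y = 0: C_y + 891.523 − 520 − 710 − 1.6·441 = 0 → C_y = 1044 N.
ΣF_x = 0: no horizontal applied forces, so C_x = 0.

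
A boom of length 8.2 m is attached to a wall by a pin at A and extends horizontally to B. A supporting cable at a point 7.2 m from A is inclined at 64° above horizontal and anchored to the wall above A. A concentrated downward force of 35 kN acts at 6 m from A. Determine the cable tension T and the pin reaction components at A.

T = 32.45 kN, A_x = 14.23 kN, A_y = 5.833 kN

ΣM about A: T·sin64°·7.2 − 35·6 = 0 → T = 210/(7.2·0.898794) = 32.4509 ≈ 32.45 kN.
ΣF_x = 0: A_x − T·cos64° = 0 → A_x = 32.4509 × 0.438371 = 14.23 kN.
ΣF_y = 0: A_y + T·sin64° − 35 = 0 → A_y = 35 − 32.4509 × 0.898794 = 5.833 kN.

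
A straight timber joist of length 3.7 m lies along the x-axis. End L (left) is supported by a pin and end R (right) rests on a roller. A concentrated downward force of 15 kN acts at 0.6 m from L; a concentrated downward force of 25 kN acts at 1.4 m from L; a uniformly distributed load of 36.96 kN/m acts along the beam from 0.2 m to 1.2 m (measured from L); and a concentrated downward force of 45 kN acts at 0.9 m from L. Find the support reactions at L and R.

Resultant of the distributed load: 36.96 × 1 = 36.96 kN at 0.7 m from L.
Taking moments about L: R_y·3.7 − 15·0.6 − 25·1.4 − (36.96·1)·0.7 − 45·0.9 = 0 → R_y = 110.372/3.7 = 29.8303 ≈ 29.83 kN.
ΣF_y = 0: L_y + 29.8303 − 15 − 25 − 36.96·1 − 45 = 0 → L_y = 92.13 kN.
ΣF_x = 0: no horizontal applied forces, so L_x = 0.

L_x = 0, L_y = 92.13 kN, R_y = 29.83 kN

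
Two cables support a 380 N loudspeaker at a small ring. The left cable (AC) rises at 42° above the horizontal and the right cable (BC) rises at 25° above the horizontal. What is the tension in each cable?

T_AC = 374.1 N, T_BC = 306.8 N

ΣF_x = 0: −T_AC·cos42° + T_BC·cos25° = 0 → T_BC = 0.81997·T_AC.
ΣF_y = 0: T_AC·sin42° + T_BC·sin25° = 380.
Substitute: T_AC·(0.669131 + 0.81997·0.422618) = 380 → T_AC = 374.139 ≈ 374.1 N.
Then T_BC = 0.81997 × 374.139 = 306.8 N.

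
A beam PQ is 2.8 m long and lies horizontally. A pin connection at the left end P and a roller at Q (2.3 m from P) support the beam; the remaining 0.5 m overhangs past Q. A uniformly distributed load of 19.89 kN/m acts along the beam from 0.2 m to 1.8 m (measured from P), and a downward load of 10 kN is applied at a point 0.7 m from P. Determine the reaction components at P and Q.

Resultant of the distributed load: 19.89 × 1.6 = 31.824 kN at 1 m from P.
ΣM about P: Q_y·2.3 − (19.89·1.6)·1 − 10·0.7 = 0 → Q_y = 38.824/2.3 = 16.88 kN.
ΣF_y = 0: P_y + 16.88 − 19.89·1.6 − 10 = 0 → P_y = 24.94 kN.
ΣF_x = 0: no horizontal applied forces, so P_x = 0.

P_x = 0, P_y = 24.94 kN, Q_y = 16.88 kN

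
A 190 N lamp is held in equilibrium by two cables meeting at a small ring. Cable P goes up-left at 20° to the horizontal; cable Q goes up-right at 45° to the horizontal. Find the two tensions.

ΣF_x = 0: −T_P·cos20° + T_Q·cos45° = 0 → T_Q = 1.32893·T_P.
ΣF_y = 0: T_P·sin20° + T_Q·sin45° = 190.
Substitute: T_P·(0.34202 + 1.32893·0.707107) = 190 → T_P = 148.239 ≈ 148.2 N.
Then T_Q = 1.32893 × 148.239 = 197.0 N.

T_P = 148.2 N, T_Q = 197.0 N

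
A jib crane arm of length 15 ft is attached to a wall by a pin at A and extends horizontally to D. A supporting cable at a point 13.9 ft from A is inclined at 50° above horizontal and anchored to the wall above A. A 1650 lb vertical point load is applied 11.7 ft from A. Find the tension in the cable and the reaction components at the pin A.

ΣM about A: T·sin50°·13.9 − 1650·11.7 = 0 → T = 19305/(13.9·0.766044) = 1813.01 ≈ 1813 lb.
ΣF_x = 0: A_x − T·cos50° = 0 → A_x = 1813.01 × 0.642788 = 1165 lb.
ΣF_y = 0: A_y + T·sin50° − 1650 = 0 → A_y = 1650 − 1813.01 × 0.766044 = 261.2 lb.

T = 1813 lb, A_x = 1165 lb, A_y = 261.2 lb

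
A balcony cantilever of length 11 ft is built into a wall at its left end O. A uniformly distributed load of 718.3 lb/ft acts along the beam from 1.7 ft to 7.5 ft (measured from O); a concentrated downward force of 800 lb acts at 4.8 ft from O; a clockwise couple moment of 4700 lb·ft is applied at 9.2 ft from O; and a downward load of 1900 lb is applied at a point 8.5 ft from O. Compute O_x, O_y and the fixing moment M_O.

Resultant of the distributed load: 718.3 × 5.8 = 4166.14 lb at 4.6 ft from O.
ΣF_x = 0: O_x = 0.
ΣF_y = 0: O_y − 718.3·5.8 − 800 − 1900 = 0 → O_y = 6866 lb.
ΣM about O: M_O − (718.3·5.8)·4.6 − 800·4.8 − 4700 − 1900·8.5 = 0 → M_O = 43850 lb·ft.

O_x = 0, O_y = 6866 lb, M_O = 43850 lb·ft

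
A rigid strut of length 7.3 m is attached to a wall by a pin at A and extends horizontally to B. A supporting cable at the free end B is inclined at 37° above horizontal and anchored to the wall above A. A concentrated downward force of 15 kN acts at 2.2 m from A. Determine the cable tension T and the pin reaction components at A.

T = 7.512 kN, A_x = 5.999 kN, A_y = 10.48 kN

ΣM about A: T·sin37°·7.3 − 15·2.2 = 0 → T = 33/(7.3·0.601815) = 7.51152 ≈ 7.512 kN.
ΣF_x = 0: A_x − T·cos37° = 0 → A_x = 7.51152 × 0.798636 = 5.999 kN.
ΣF_y = 0: A_y + T·sin37° − 15 = 0 → A_y = 15 − 7.51152 × 0.601815 = 10.48 kN.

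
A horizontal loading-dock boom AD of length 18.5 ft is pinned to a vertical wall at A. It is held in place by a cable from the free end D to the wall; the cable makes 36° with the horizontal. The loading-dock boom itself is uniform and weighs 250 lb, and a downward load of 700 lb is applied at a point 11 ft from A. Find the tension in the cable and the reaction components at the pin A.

ΣM about A: T·sin36°·18.5 − 250·9.25 − 700·11 = 0 → T = 10012.5/(18.5·0.587785) = 920.772 ≈ 920.8 lb.
ΣF_x = 0: A_x − T·cos36° = 0 → A_x = 920.772 × 0.809017 = 744.9 lb.
ΣF_y = 0: A_y + T·sin36° − 250 − 700 = 0 → A_y = 950 − 920.772 × 0.587785 = 408.8 lb.

T = 920.8 lb, A_x = 744.9 lb, A_y = 408.8 lb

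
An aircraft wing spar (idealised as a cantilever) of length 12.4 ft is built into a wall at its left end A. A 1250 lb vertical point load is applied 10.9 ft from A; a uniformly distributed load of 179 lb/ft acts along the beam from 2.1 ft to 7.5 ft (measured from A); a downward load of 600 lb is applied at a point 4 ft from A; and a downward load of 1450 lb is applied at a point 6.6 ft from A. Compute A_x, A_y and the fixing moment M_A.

Resultant of the distributed load: 179 × 5.4 = 966.6 lb at 4.8 ft from A.
ΣF_x = 0: A_x = 0.
ΣF_y = 0: A_y − 1250 − 179·5.4 − 600 − 1450 = 0 → A_y = 4267 lb.
ΣM about A: M_A − 1250·10.9 − (179·5.4)·4.8 − 600·4 − 1450·6.6 = 0 → M_A = 30230 lb·ft.

A_x = 0, A_y = 4267 lb, M_A = 30230 lb·ft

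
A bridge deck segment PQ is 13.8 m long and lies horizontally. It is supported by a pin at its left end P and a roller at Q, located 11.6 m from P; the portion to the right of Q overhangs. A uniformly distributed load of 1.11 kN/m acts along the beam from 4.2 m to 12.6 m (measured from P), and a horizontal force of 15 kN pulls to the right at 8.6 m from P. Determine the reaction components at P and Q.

P_x = -15.00 kN, P_y = 2.572 kN, Q_y = 6.752 kN

Resultant of the distributed load: 1.11 × 8.4 = 9.324 kN at 8.4 m from P.
ΣM about P: Q_y·11.6 − (1.11·8.4)·8.4 = 0 → Q_y = 78.3216/11.6 = 6.75186 ≈ 6.752 kN.
ΣF_y = 0: P_y + 6.75186 − 1.11·8.4 = 0 → P_y = 2.572 kN.
ΣF_x = 0: P_x + 15 = 0 → P_x = -15.00 kN.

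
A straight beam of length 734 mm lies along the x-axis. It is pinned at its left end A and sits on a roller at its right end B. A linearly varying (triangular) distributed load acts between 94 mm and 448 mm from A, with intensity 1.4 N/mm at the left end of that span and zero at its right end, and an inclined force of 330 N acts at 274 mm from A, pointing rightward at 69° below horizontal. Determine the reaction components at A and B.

A_x = -118.3 N, A_y = 369.3 N, B_y = 186.6 N

Resultant of the triangular load: ½ × 1.4 × 354 = 247.8 N, acting at 212 mm from A (one-third of the span from the peak).
ΣM about A: B_y·734 − (½·1.4·354)·212 − 330·sin69°·274 = 0 → B_y = 136948/734 = 186.578 ≈ 186.6 N.
ΣF_y = 0: A_y + 186.578 − ½·1.4·354 − 330·sin69° = 0 → A_y = 369.3 N.
ΣF_x = 0: A_x + 330·cos69° = 0 → A_x = -118.3 N.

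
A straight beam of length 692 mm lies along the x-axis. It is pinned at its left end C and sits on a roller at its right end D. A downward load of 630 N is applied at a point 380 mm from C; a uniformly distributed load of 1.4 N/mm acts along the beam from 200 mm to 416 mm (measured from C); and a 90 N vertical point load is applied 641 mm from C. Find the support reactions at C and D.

Resultant of the distributed load: 1.4 × 216 = 302.4 N at 308 mm from C.
Taking moments about C: D_y·692 − 630·380 − (1.4·216)·308 − 90·641 = 0 → D_y = 390229.2/692 = 563.915 ≈ 563.9 N.
ΣF_y = 0: C_y + 563.915 − 630 − 1.4·216 − 90 = 0 → C_y = 458.5 N.
ΣF_x = 0: no horizontal applied forces, so C_x = 0.

C_x = 0, C_y = 458.5 N, D_y = 563.9 N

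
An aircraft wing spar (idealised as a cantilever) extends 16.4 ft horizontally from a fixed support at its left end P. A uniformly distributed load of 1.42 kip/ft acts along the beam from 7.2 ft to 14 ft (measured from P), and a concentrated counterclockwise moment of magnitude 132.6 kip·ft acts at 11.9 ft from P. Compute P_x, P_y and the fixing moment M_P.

P_x = 0, P_y = 9.656 kip, M_P = -30.25 kip·ft

Resultant of the distributed load: 1.42 × 6.8 = 9.656 kip at 10.6 ft from P.
ΣF_x = 0: P_x = 0.
ΣF_y = 0: P_y − 1.42·6.8 = 0 → P_y = 9.656 kip.
ΣM about P: M_P − (1.42·6.8)·10.6 + 132.6 = 0 → M_P = -30.25 kip·ft.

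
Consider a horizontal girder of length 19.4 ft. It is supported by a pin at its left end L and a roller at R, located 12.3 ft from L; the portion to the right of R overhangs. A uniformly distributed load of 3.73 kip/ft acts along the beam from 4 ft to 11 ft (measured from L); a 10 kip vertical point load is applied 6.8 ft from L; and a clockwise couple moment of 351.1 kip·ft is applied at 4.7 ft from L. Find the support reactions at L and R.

Resultant of the distributed load: 3.73 × 7 = 26.11 kip at 7.5 ft from L.
ΣM about L: R_y·12.3 − (3.73·7)·7.5 − 10·6.8 − 351.1 = 0 → R_y = 614.925/12.3 = 49.9939 ≈ 49.99 kip.
ΣF_y = 0: L_y + 49.9939 − 3.73·7 − 10 = 0 → L_y = -13.88 kip.
ΣF_x = 0: no horizontal applied forces, so L_x = 0.

L_x = 0, L_y = -13.88 kip, R_y = 49.99 kip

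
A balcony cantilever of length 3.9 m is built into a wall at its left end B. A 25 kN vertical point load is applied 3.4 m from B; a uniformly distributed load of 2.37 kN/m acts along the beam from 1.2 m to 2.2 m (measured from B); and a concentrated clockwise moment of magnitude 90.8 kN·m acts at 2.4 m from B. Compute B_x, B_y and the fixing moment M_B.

Resultant of the distributed load: 2.37 × 1 = 2.37 kN at 1.7 m from B.
ΣF_x = 0: B_x = 0.
ΣF_y = 0: B_y − 25 − 2.37·1 = 0 → B_y = 27.37 kN.
ΣM about B: M_B − 25·3.4 − (2.37·1)·1.7 − 90.8 = 0 → M_B = 179.8 kN·m.

B_x = 0, B_y = 27.37 kN, M_B = 179.8 kN·m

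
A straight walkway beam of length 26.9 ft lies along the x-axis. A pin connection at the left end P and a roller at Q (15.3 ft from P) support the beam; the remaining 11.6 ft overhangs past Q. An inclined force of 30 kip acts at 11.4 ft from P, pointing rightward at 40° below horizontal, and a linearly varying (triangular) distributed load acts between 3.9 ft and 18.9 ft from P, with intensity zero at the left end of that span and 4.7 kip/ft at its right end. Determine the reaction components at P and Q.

P_x = -22.98 kip, P_y = 8.141 kip, Q_y = 46.39 kip

Resultant of the triangular load: ½ × 4.7 × 15 = 35.25 kip, acting at 13.9 ft from P (one-third of the span from the peak).
ΣM about P: Q_y·15.3 − 30·sin40°·11.4 − (½·4.7·15)·13.9 = 0 → Q_y = 709.808/15.3 = 46.3927 ≈ 46.39 kip.
ΣF_y = 0: P_y + 46.3927 − 30·sin40° − ½·4.7·15 = 0 → P_y = 8.141 kip.
ΣF_x = 0: P_x + 30·cos40° = 0 → P_x = -22.98 kip.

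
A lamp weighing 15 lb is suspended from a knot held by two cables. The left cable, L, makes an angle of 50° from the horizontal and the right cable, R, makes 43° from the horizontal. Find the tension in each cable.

T_L = 10.99 lb, T_R = 9.655 lb

ΣF_x = 0: −T_L·cos50° + T_R·cos43° = 0 → T_R = 0.878901·T_L.
ΣF_y = 0: T_L·sin50° + T_R·sin43° = 15.
Substitute: T_L·(0.766044 + 0.878901·0.681998) = 15 → T_L = 10.9854 ≈ 10.99 lb.
Then T_R = 0.878901 × 10.9854 = 9.655 lb.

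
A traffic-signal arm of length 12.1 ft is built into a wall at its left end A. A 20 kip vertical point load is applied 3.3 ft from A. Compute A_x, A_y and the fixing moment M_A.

ΣF_x = 0: A_x = 0.
ΣF_y = 0: A_y − 20 = 0 → A_y = 20.00 kip.
ΣM about A: M_A − 20·3.3 = 0 → M_A = 66.00 kip·ft.

A_x = 0, A_y = 20.00 kip, M_A = 66.00 kip·ft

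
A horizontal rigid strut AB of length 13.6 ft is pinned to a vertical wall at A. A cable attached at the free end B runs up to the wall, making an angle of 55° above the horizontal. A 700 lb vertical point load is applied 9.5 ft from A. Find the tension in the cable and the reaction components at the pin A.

T = 596.9 lb, A_x = 342.4 lb, A_y = 211.0 lb

ΣM about A: T·sin55°·13.6 − 700·9.5 = 0 → T = 6650/(13.6·0.819152) = 596.923 ≈ 596.9 lb.
ΣF_x = 0: A_x − T·cos55° = 0 → A_x = 596.923 × 0.573576 = 342.4 lb.
ΣF_y = 0: A_y + T·sin55° − 700 = 0 → A_y = 700 − 596.923 × 0.819152 = 211.0 lb.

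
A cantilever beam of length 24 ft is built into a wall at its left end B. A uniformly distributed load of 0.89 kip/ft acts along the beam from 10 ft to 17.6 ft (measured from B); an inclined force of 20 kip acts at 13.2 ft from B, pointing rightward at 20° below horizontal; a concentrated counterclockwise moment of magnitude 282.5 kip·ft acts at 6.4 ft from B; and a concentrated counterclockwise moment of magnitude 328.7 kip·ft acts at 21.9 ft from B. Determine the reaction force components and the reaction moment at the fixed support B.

B_x = -18.79 kip, B_y = 13.60 kip, M_B = -427.6 kip·ft

Resultant of the distributed load: 0.89 × 7.6 = 6.764 kip at 13.8 ft from B.
ΣF_x = 0: B_x + 20·cos20° = 0 → B_x = -18.79 kip.
ΣF_y = 0: B_y − 0.89·7.6 − 20·sin20° = 0 → B_y = 13.60 kip.
ΣM about B: M_B − (0.89·7.6)·13.8 − 20·sin20°·13.2 + 282.5 + 328.7 = 0 → M_B = -427.6 kip·ft.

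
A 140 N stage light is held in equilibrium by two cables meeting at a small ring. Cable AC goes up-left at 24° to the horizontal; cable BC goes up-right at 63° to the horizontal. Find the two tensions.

ΣF_x = 0: −T_AC·cos24° + T_BC·cos63° = 0 → T_BC = 2.01226·T_AC.
ΣF_y = 0: T_AC·sin24° + T_BC·sin63° = 140.
Substitute: T_AC·(0.406737 + 2.01226·0.891007) = 140 → T_AC = 63.6458 ≈ 63.65 N.
Then T_BC = 2.01226 × 63.6458 = 128.1 N.

T_AC = 63.65 N, T_BC = 128.1 N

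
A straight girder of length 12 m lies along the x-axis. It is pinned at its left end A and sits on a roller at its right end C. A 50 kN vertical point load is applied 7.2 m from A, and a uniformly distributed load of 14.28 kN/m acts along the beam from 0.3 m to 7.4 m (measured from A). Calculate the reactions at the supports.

A_x = 0, A_y = 88.86 kN, C_y = 62.53 kN

Resultant of the distributed load: 14.28 × 7.1 = 101.388 kN at 3.85 m from A.
Moments about A: C_y·12 − 50·7.2 − (14.28·7.1)·3.85 = 0 → C_y = 750.3438/12 = 62.5286 ≈ 62.53 kN.
ΣF_y = 0: A_y + 62.5286 − 50 − 14.28·7.1 = 0 → A_y = 88.86 kN.
ΣF_x = 0: no horizontal applied forces, so A_x = 0.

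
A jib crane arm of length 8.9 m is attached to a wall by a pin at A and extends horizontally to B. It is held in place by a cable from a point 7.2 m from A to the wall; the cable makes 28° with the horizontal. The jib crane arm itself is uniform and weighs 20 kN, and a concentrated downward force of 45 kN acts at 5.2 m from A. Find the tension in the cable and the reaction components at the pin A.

ΣM about A: T·sin28°·7.2 − 20·4.45 − 45·5.2 = 0 → T = 323/(7.2·0.469472) = 95.5565 ≈ 95.56 kN.
ΣF_x = 0: A_x − T·cos28° = 0 → A_x = 95.5565 × 0.882948 = 84.37 kN.
ΣF_y = 0: A_y + T·sin28° − 20 − 45 = 0 → A_y = 65 − 95.5565 × 0.469472 = 20.14 kN.

T = 95.56 kN, A_x = 84.37 kN, A_y = 20.14 kN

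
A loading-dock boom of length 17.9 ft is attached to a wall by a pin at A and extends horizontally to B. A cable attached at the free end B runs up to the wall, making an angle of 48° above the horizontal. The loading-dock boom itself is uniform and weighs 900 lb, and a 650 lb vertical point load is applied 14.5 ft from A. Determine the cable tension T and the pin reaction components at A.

ΣM about A: T·sin48°·17.9 − 900·8.95 − 650·14.5 = 0 → T = 17480/(17.9·0.743145) = 1314.06 ≈ 1314 lb.
ΣF_x = 0: A_x − T·cos48° = 0 → A_x = 1314.06 × 0.669131 = 879.3 lb.
ΣF_y = 0: A_y + T·sin48° − 900 − 650 = 0 → A_y = 1550 − 1314.06 × 0.743145 = 573.5 lb.

T = 1314 lb, A_x = 879.3 lb, A_y = 573.5 lb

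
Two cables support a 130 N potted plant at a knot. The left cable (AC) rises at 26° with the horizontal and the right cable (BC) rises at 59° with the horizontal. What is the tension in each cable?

T_AC = 67.21 N, T_BC = 117.3 N

ΣF_x = 0: −T_AC·cos26° + T_BC·cos59° = 0 → T_BC = 1.7451·T_AC.
ΣF_y = 0: T_AC·sin26° + T_BC·sin59° = 130.
Substitute: T_AC·(0.438371 + 1.7451·0.857167) = 130 → T_AC = 67.2108 ≈ 67.21 N.
Then T_BC = 1.7451 × 67.2108 = 117.3 N.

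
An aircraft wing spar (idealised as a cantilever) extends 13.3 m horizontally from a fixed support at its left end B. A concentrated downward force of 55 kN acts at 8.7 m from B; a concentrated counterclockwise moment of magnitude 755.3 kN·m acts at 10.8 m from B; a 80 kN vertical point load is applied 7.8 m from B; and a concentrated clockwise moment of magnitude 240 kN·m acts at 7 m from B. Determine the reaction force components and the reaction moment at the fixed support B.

B_x = 0, B_y = 135.0 kN, M_B = 587.2 kN·m

ΣF_x = 0: B_x = 0.
ΣF_y = 0: B_y − 55 − 80 = 0 → B_y = 135.0 kN.
ΣM about B: M_B − 55·8.7 + 755.3 − 80·7.8 − 240 = 0 → M_B = 587.2 kN·m.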